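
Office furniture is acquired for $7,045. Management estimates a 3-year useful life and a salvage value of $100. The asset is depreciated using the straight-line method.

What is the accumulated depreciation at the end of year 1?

Depreciable base = $7,045 − $100 = $6,945.
Annual expense = $6,945 / 3 = $2,315.
End of year 1: book value $4,730.
Accumulated through year 1 = $7,045 − $4,730 = $2,315.

$2,315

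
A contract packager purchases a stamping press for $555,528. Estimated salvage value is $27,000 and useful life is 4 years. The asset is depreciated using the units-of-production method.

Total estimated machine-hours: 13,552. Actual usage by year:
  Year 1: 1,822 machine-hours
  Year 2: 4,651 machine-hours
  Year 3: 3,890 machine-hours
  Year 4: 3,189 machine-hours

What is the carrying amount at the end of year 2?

Depreciable base = $555,528 − $27,000 = $528,528.
Rate = $528,528 / 13,552 machine-hours = $39 per machine-hour.
Year 1: 1,822 × $39 = $71,058. Book value $484,470.
Year 2: 4,651 × $39 = $181,389. Book value $303,081.

$303,081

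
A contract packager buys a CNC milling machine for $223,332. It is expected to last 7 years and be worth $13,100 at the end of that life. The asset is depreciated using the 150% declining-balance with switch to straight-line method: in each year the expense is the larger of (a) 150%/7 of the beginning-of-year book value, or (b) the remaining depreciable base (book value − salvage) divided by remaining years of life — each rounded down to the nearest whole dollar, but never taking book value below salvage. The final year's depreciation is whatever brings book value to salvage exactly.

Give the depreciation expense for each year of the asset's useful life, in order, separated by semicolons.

Depreciable base = $223,332 − $13,100 = $210,232.
Year 1: DB = ⌊$223,332 × 150%/7⌋ = $47,856; SL = ⌊$210,232/7⌋ = $30,033 → take DB $47,856. Book value $175,476.
Year 2: DB = ⌊$175,476 × 150%/7⌋ = $37,602; SL = ⌊$162,376/6⌋ = $27,062 → take DB $37,602. Book value $137,874.
Year 3: DB = ⌊$137,874 × 150%/7⌋ = $29,544; SL = ⌊$124,774/5⌋ = $24,954 → take DB $29,544. Book value $108,330.
Year 4: DB = ⌊$108,330 × 150%/7⌋ = $23,213; SL = ⌊$95,230/4⌋ = $23,807 → take SL $23,807. Book value $84,523.
Year 5: DB = ⌊$84,523 × 150%/7⌋ = $18,112; SL = ⌊$71,423/3⌋ = $23,807 → take SL $23,807. Book value $60,716.
Year 6: DB = ⌊$60,716 × 150%/7⌋ = $13,010; SL = ⌊$47,616/2⌋ = $23,808 → take SL $23,808. Book value $36,908.
Year 7 (final): $36,908 − $13,100 = $23,808. Book value $13,100.

$47,856; $37,602; $29,544; $23,807; $23,807; $23,808; $23,808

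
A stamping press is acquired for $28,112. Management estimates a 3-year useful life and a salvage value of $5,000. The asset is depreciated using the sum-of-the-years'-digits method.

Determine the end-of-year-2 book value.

Depreciable base = $28,112 − $5,000 = $23,112.
Sum of the years' digits = 3+2+1 = 6.
Year 1: $23,112 × 3/6 = $11,556. Book value $16,556.
Year 2: $23,112 × 2/6 = $7,704. Book value $8,852.

$8,852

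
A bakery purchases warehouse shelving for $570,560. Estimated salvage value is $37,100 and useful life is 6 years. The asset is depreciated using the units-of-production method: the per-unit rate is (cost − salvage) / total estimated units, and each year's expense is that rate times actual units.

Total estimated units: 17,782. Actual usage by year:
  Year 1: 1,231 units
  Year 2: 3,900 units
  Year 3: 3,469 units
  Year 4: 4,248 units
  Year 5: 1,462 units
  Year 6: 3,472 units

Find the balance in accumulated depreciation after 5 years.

$429,300

Depreciable base = $570,560 − $37,100 = $533,460.
Rate = $533,460 / 17,782 units = $30 per unit.
Year 1: 1,231 × $30 = $36,930. Book value $533,630.
Year 2: 3,900 × $30 = $117,000. Book value $416,630.
Year 3: 3,469 × $30 = $104,070. Book value $312,560.
Year 4: 4,248 × $30 = $127,440. Book value $185,120.
Year 5: 1,462 × $30 = $43,860. Book value $141,260.
Accumulated through year 5 = $570,560 − $141,260 = $429,300.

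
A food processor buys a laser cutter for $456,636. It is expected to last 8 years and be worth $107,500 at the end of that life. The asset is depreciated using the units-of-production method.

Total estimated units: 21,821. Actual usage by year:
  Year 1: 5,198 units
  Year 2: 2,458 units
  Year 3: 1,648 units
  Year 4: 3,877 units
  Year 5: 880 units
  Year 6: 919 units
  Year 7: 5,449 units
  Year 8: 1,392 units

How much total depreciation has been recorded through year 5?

Depreciable base = $456,636 − $107,500 = $349,136.
Rate = $349,136 / 21,821 units = $16 per unit.
Year 1: 5,198 × $16 = $83,168. Book value $373,468.
Year 2: 2,458 × $16 = $39,328. Book value $334,140.
Year 3: 1,648 × $16 = $26,368. Book value $307,772.
Year 4: 3,877 × $16 = $62,032. Book value $245,740.
Year 5: 880 × $16 = $14,080. Book value $231,660.
Accumulated through year 5 = $456,636 − $231,660 = $224,976.

$224,976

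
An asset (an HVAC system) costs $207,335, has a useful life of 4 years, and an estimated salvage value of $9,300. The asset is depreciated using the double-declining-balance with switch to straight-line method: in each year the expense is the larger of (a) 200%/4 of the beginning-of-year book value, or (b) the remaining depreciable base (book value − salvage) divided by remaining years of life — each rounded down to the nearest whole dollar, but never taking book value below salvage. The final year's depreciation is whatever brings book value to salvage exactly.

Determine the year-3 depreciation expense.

$25,917

Depreciable base = $207,335 − $9,300 = $198,035.
Year 1: DB = ⌊$207,335 × 200%/4⌋ = $103,667; SL = ⌊$198,035/4⌋ = $49,508 → take DB $103,667. Book value $103,668.
Year 2: DB = ⌊$103,668 × 200%/4⌋ = $51,834; SL = ⌊$94,368/3⌋ = $31,456 → take DB $51,834. Book value $51,834.
Year 3: DB = ⌊$51,834 × 200%/4⌋ = $25,917; SL = ⌊$42,534/2⌋ = $21,267 → take DB $25,917. Book value $25,917.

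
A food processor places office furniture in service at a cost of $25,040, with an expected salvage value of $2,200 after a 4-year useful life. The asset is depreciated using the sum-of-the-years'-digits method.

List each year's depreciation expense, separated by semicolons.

$9,136; $6,852; $4,568; $2,284

Depreciable base = $25,040 − $2,200 = $22,840.
Sum of the years' digits = 4+3+2+1 = 10.
Year 1: $22,840 × 4/10 = $9,136. Book value $15,904.
Year 2: $22,840 × 3/10 = $6,852. Book value $9,052.
Year 3: $22,840 × 2/10 = $4,568. Book value $4,484.
Year 4: $22,840 × 1/10 = $2,284. Book value $2,200.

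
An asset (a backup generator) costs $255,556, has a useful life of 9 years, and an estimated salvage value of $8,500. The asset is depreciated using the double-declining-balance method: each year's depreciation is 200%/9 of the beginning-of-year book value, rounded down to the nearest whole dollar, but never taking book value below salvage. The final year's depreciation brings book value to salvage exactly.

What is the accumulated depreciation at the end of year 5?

$182,816

Depreciable base = $255,556 − $8,500 = $247,056.
Year 1: ⌊$255,556 × 200%/9⌋ = $56,790. Book value $198,766.
Year 2: ⌊$198,766 × 200%/9⌋ = $44,170. Book value $154,596.
Year 3: ⌊$154,596 × 200%/9⌋ = $34,354. Book value $120,242.
Year 4: ⌊$120,242 × 200%/9⌋ = $26,720. Book value $93,522.
Year 5: ⌊$93,522 × 200%/9⌋ = $20,782. Book value $72,740.
Accumulated through year 5 = $255,556 − $72,740 = $182,816.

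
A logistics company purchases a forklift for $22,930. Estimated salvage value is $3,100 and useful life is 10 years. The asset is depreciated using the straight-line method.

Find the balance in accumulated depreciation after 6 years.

$11,898

Depreciable base = $22,930 − $3,100 = $19,830.
Annual expense = $19,830 / 10 = $1,983.
End of year 1: book value $20,947.
End of year 2: book value $18,964.
End of year 3: book value $16,981.
End of year 4: book value $14,998.
End of year 5: book value $13,015.
End of year 6: book value $11,032.
Accumulated through year 6 = $22,930 − $11,032 = $11,898.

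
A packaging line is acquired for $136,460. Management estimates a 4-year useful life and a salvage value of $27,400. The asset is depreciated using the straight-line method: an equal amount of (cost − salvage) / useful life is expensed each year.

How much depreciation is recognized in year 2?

$27,265

Depreciable base = $136,460 − $27,400 = $109,060.
Annual expense = $109,060 / 4 = $27,265.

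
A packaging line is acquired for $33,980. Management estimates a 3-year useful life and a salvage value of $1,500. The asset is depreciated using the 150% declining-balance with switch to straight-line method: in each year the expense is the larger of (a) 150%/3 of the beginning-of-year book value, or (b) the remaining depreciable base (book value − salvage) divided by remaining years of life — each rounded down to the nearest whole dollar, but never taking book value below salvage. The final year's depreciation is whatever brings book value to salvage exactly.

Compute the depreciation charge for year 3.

$6,995

Depreciable base = $33,980 − $1,500 = $32,480.
Year 1: DB = ⌊$33,980 × 150%/3⌋ = $16,990; SL = ⌊$32,480/3⌋ = $10,826 → take DB $16,990. Book value $16,990.
Year 2: DB = ⌊$16,990 × 150%/3⌋ = $8,495; SL = ⌊$15,490/2⌋ = $7,745 → take DB $8,495. Book value $8,495.
Year 3 (final): $8,495 − $1,500 = $6,995. Book value $1,500.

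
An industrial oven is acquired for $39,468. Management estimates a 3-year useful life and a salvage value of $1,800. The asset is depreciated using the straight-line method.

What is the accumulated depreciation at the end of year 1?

$12,556

Depreciable base = $39,468 − $1,800 = $37,668.
Annual expense = $37,668 / 3 = $12,556.
End of year 1: book value $26,912.
Accumulated through year 1 = $39,468 − $26,912 = $12,556.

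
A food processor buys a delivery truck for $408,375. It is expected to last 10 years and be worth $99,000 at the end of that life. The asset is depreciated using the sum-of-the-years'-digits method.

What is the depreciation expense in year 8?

Depreciable base = $408,375 − $99,000 = $309,375.
Sum of the years' digits = 10+9+8+7+6+5+4+3+2+1 = 55.
Year 1: $309,375 × 10/55 = $56,250. Book value $352,125.
Year 2: $309,375 × 9/55 = $50,625. Book value $301,500.
Year 3: $309,375 × 8/55 = $45,000. Book value $256,500.
Year 4: $309,375 × 7/55 = $39,375. Book value $217,125.
Year 5: $309,375 × 6/55 = $33,750. Book value $183,375.
Year 6: $309,375 × 5/55 = $28,125. Book value $155,250.
Year 7: $309,375 × 4/55 = $22,500. Book value $132,750.
Year 8: $309,375 × 3/55 = $16,875. Book value $115,875.

$16,875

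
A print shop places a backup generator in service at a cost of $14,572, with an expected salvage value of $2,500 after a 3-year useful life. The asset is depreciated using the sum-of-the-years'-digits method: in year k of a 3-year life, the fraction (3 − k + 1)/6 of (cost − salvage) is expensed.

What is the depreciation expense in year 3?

Depreciable base = $14,572 − $2,500 = $12,072.
Sum of the years' digits = 3+2+1 = 6.
Year 1: $12,072 × 3/6 = $6,036. Book value $8,536.
Year 2: $12,072 × 2/6 = $4,024. Book value $4,512.
Year 3: $12,072 × 1/6 = $2,012. Book value $2,500.

$2,012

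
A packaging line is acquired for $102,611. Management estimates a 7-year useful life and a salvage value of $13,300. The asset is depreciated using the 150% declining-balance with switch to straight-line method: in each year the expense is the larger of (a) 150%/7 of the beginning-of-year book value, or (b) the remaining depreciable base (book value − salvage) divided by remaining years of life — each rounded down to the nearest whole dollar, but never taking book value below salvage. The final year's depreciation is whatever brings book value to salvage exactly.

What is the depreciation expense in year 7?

$8,603

Depreciable base = $102,611 − $13,300 = $89,311.
Year 1: DB = ⌊$102,611 × 150%/7⌋ = $21,988; SL = ⌊$89,311/7⌋ = $12,758 → take DB $21,988. Book value $80,623.
Year 2: DB = ⌊$80,623 × 150%/7⌋ = $17,276; SL = ⌊$67,323/6⌋ = $11,220 → take DB $17,276. Book value $63,347.
Year 3: DB = ⌊$63,347 × 150%/7⌋ = $13,574; SL = ⌊$50,047/5⌋ = $10,009 → take DB $13,574. Book value $49,773.
Year 4: DB = ⌊$49,773 × 150%/7⌋ = $10,665; SL = ⌊$36,473/4⌋ = $9,118 → take DB $10,665. Book value $39,108.
Year 5: DB = ⌊$39,108 × 150%/7⌋ = $8,380; SL = ⌊$25,808/3⌋ = $8,602 → take SL $8,602. Book value $30,506.
Year 6: DB = ⌊$30,506 × 150%/7⌋ = $6,537; SL = ⌊$17,206/2⌋ = $8,603 → take SL $8,603. Book value $21,903.
Year 7 (final): $21,903 − $13,300 = $8,603. Book value $13,300.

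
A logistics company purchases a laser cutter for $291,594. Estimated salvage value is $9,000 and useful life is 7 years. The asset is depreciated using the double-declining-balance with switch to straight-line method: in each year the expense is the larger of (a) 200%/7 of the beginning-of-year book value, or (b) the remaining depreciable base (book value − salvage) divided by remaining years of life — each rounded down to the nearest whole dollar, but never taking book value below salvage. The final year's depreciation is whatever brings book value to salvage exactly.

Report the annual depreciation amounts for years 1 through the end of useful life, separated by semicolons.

$83,312; $59,509; $42,506; $30,362; $22,301; $22,302; $22,302

Depreciable base = $291,594 − $9,000 = $282,594.
Year 1: DB = ⌊$291,594 × 200%/7⌋ = $83,312; SL = ⌊$282,594/7⌋ = $40,370 → take DB $83,312. Book value $208,282.
Year 2: DB = ⌊$208,282 × 200%/7⌋ = $59,509; SL = ⌊$199,282/6⌋ = $33,213 → take DB $59,509. Book value $148,773.
Year 3: DB = ⌊$148,773 × 200%/7⌋ = $42,506; SL = ⌊$139,773/5⌋ = $27,954 → take DB $42,506. Book value $106,267.
Year 4: DB = ⌊$106,267 × 200%/7⌋ = $30,362; SL = ⌊$97,267/4⌋ = $24,316 → take DB $30,362. Book value $75,905.
Year 5: DB = ⌊$75,905 × 200%/7⌋ = $21,687; SL = ⌊$66,905/3⌋ = $22,301 → take SL $22,301. Book value $53,604.
Year 6: DB = ⌊$53,604 × 200%/7⌋ = $15,315; SL = ⌊$44,604/2⌋ = $22,302 → take SL $22,302. Book value $31,302.
Year 7 (final): $31,302 − $9,000 = $22,302. Book value $9,000.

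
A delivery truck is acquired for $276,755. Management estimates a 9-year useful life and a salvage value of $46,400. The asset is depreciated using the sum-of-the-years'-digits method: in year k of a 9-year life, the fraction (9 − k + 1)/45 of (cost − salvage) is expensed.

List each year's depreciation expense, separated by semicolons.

Depreciable base = $276,755 − $46,400 = $230,355.
Sum of the years' digits = 9+8+7+6+5+4+3+2+1 = 45.
Year 1: $230,355 × 9/45 = $46,071. Book value $230,684.
Year 2: $230,355 × 8/45 = $40,952. Book value $189,732.
Year 3: $230,355 × 7/45 = $35,833. Book value $153,899.
Year 4: $230,355 × 6/45 = $30,714. Book value $123,185.
Year 5: $230,355 × 5/45 = $25,595. Book value $97,590.
Year 6: $230,355 × 4/45 = $20,476. Book value $77,114.
Year 7: $230,355 × 3/45 = $15,357. Book value $61,757.
Year 8: $230,355 × 2/45 = $10,238. Book value $51,519.
Year 9: $230,355 × 1/45 = $5,119. Book value $46,400.

$46,071; $40,952; $35,833; $30,714; $25,595; $20,476; $15,357; $10,238; $5,119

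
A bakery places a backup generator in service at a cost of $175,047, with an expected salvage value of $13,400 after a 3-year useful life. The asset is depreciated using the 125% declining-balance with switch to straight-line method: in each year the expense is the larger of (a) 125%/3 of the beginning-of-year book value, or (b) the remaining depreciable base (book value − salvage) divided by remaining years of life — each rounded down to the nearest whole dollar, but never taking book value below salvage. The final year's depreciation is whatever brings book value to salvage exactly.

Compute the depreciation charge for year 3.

$44,356

Depreciable base = $175,047 − $13,400 = $161,647.
Year 1: DB = ⌊$175,047 × 125%/3⌋ = $72,936; SL = ⌊$161,647/3⌋ = $53,882 → take DB $72,936. Book value $102,111.
Year 2: DB = ⌊$102,111 × 125%/3⌋ = $42,546; SL = ⌊$88,711/2⌋ = $44,355 → take SL $44,355. Book value $57,756.
Year 3 (final): $57,756 − $13,400 = $44,356. Book value $13,400.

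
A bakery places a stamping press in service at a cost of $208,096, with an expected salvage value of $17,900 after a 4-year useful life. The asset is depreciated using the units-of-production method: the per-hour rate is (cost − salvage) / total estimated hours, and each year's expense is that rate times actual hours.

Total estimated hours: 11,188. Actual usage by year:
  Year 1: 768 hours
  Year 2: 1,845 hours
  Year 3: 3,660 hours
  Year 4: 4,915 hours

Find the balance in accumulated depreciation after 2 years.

$44,421

Depreciable base = $208,096 − $17,900 = $190,196.
Rate = $190,196 / 11,188 hours = $17 per hour.
Year 1: 768 × $17 = $13,056. Book value $195,040.
Year 2: 1,845 × $17 = $31,365. Book value $163,675.
Accumulated through year 2 = $208,096 − $163,675 = $44,421.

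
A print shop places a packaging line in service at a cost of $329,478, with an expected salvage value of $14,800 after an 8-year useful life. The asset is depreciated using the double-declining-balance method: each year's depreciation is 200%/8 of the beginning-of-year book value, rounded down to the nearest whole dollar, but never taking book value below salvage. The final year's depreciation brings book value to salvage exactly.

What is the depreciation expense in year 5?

Depreciable base = $329,478 − $14,800 = $314,678.
Year 1: ⌊$329,478 × 200%/8⌋ = $82,369. Book value $247,109.
Year 2: ⌊$247,109 × 200%/8⌋ = $61,777. Book value $185,332.
Year 3: ⌊$185,332 × 200%/8⌋ = $46,333. Book value $138,999.
Year 4: ⌊$138,999 × 200%/8⌋ = $34,749. Book value $104,250.
Year 5: ⌊$104,250 × 200%/8⌋ = $26,062. Book value $78,188.

$26,062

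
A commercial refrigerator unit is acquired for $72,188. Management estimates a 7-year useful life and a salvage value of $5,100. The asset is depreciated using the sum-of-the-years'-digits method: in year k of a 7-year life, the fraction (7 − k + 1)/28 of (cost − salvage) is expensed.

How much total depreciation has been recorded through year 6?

$64,692

Depreciable base = $72,188 − $5,100 = $67,088.
Sum of the years' digits = 7+6+5+4+3+2+1 = 28.
Year 1: $67,088 × 7/28 = $16,772. Book value $55,416.
Year 2: $67,088 × 6/28 = $14,376. Book value $41,040.
Year 3: $67,088 × 5/28 = $11,980. Book value $29,060.
Year 4: $67,088 × 4/28 = $9,584. Book value $19,476.
Year 5: $67,088 × 3/28 = $7,188. Book value $12,288.
Year 6: $67,088 × 2/28 = $4,792. Book value $7,496.
Accumulated through year 6 = $72,188 − $7,496 = $64,692.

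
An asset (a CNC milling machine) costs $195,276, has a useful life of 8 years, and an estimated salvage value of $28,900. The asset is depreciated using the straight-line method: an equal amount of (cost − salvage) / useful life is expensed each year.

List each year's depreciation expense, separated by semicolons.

Depreciable base = $195,276 − $28,900 = $166,376.
Annual expense = $166,376 / 8 = $20,797.
End of year 1: book value $174,479.
End of year 2: book value $153,682.
End of year 3: book value $132,885.
End of year 4: book value $112,088.
End of year 5: book value $91,291.
End of year 6: book value $70,494.
End of year 7: book value $49,697.
End of year 8: book value $28,900.

$20,797; $20,797; $20,797; $20,797; $20,797; $20,797; $20,797; $20,797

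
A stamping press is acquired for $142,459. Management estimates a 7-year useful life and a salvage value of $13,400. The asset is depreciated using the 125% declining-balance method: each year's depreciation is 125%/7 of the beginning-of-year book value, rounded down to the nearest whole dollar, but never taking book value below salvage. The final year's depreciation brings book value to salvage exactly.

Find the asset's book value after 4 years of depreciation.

$64,860

Depreciable base = $142,459 − $13,400 = $129,059.
Year 1: ⌊$142,459 × 125%/7⌋ = $25,439. Book value $117,020.
Year 2: ⌊$117,020 × 125%/7⌋ = $20,896. Book value $96,124.
Year 3: ⌊$96,124 × 125%/7⌋ = $17,165. Book value $78,959.
Year 4: ⌊$78,959 × 125%/7⌋ = $14,099. Book value $64,860.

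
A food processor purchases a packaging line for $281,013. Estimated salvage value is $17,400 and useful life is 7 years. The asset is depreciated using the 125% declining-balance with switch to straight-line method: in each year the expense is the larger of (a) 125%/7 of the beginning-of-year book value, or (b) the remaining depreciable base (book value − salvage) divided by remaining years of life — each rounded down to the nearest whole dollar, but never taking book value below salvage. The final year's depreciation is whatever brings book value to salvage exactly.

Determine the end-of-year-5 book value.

Depreciable base = $281,013 − $17,400 = $263,613.
Year 1: DB = ⌊$281,013 × 125%/7⌋ = $50,180; SL = ⌊$263,613/7⌋ = $37,659 → take DB $50,180. Book value $230,833.
Year 2: DB = ⌊$230,833 × 125%/7⌋ = $41,220; SL = ⌊$213,433/6⌋ = $35,572 → take DB $41,220. Book value $189,613.
Year 3: DB = ⌊$189,613 × 125%/7⌋ = $33,859; SL = ⌊$172,213/5⌋ = $34,442 → take SL $34,442. Book value $155,171.
Year 4: DB = ⌊$155,171 × 125%/7⌋ = $27,709; SL = ⌊$137,771/4⌋ = $34,442 → take SL $34,442. Book value $120,729.
Year 5: DB = ⌊$120,729 × 125%/7⌋ = $21,558; SL = ⌊$103,329/3⌋ = $34,443 → take SL $34,443. Book value $86,286.

$86,286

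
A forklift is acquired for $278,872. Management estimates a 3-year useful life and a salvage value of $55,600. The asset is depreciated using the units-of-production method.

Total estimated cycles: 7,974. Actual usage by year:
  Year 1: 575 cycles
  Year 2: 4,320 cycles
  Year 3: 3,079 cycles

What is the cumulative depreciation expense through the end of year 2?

Depreciable base = $278,872 − $55,600 = $223,272.
Rate = $223,272 / 7,974 cycles = $28 per cycle.
Year 1: 575 × $28 = $16,100. Book value $262,772.
Year 2: 4,320 × $28 = $120,960. Book value $141,812.
Accumulated through year 2 = $278,872 − $141,812 = $137,060.

$137,060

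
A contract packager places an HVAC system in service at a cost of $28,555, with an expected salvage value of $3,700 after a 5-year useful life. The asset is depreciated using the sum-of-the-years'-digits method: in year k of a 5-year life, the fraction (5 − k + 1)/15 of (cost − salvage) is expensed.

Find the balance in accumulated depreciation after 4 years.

$23,198

Depreciable base = $28,555 − $3,700 = $24,855.
Sum of the years' digits = 5+4+3+2+1 = 15.
Year 1: $24,855 × 5/15 = $8,285. Book value $20,270.
Year 2: $24,855 × 4/15 = $6,628. Book value $13,642.
Year 3: $24,855 × 3/15 = $4,971. Book value $8,671.
Year 4: $24,855 × 2/15 = $3,314. Book value $5,357.
Accumulated through year 4 = $28,555 − $5,357 = $23,198.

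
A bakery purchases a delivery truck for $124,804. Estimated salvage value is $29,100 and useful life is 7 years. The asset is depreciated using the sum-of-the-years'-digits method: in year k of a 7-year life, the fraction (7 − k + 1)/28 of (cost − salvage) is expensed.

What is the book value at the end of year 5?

$39,354

Depreciable base = $124,804 − $29,100 = $95,704.
Sum of the years' digits = 7+6+5+4+3+2+1 = 28.
Year 1: $95,704 × 7/28 = $23,926. Book value $100,878.
Year 2: $95,704 × 6/28 = $20,508. Book value $80,370.
Year 3: $95,704 × 5/28 = $17,090. Book value $63,280.
Year 4: $95,704 × 4/28 = $13,672. Book value $49,608.
Year 5: $95,704 × 3/28 = $10,254. Book value $39,354.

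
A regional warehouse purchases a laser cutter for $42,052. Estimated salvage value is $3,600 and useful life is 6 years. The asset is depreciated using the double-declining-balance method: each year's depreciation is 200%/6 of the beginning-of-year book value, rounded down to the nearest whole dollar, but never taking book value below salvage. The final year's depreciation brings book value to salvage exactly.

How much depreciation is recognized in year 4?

Depreciable base = $42,052 − $3,600 = $38,452.
Year 1: ⌊$42,052 × 200%/6⌋ = $14,017. Book value $28,035.
Year 2: ⌊$28,035 × 200%/6⌋ = $9,345. Book value $18,690.
Year 3: ⌊$18,690 × 200%/6⌋ = $6,230. Book value $12,460.
Year 4: ⌊$12,460 × 200%/6⌋ = $4,153. Book value $8,307.

$4,153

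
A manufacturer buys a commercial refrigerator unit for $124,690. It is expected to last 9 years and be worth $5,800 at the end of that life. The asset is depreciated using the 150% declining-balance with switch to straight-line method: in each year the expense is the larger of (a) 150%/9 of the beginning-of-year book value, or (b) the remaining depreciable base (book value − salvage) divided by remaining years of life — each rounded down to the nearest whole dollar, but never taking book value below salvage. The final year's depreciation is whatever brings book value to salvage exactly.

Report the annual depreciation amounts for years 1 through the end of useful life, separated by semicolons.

Depreciable base = $124,690 − $5,800 = $118,890.
Year 1: DB = ⌊$124,690 × 150%/9⌋ = $20,781; SL = ⌊$118,890/9⌋ = $13,210 → take DB $20,781. Book value $103,909.
Year 2: DB = ⌊$103,909 × 150%/9⌋ = $17,318; SL = ⌊$98,109/8⌋ = $12,263 → take DB $17,318. Book value $86,591.
Year 3: DB = ⌊$86,591 × 150%/9⌋ = $14,431; SL = ⌊$80,791/7⌋ = $11,541 → take DB $14,431. Book value $72,160.
Year 4: DB = ⌊$72,160 × 150%/9⌋ = $12,026; SL = ⌊$66,360/6⌋ = $11,060 → take DB $12,026. Book value $60,134.
Year 5: DB = ⌊$60,134 × 150%/9⌋ = $10,022; SL = ⌊$54,334/5⌋ = $10,866 → take SL $10,866. Book value $49,268.
Year 6: DB = ⌊$49,268 × 150%/9⌋ = $8,211; SL = ⌊$43,468/4⌋ = $10,867 → take SL $10,867. Book value $38,401.
Year 7: DB = ⌊$38,401 × 150%/9⌋ = $6,400; SL = ⌊$32,601/3⌋ = $10,867 → take SL $10,867. Book value $27,534.
Year 8: DB = ⌊$27,534 × 150%/9⌋ = $4,589; SL = ⌊$21,734/2⌋ = $10,867 → take SL $10,867. Book value $16,667.
Year 9 (final): $16,667 − $5,800 = $10,867. Book value $5,800.

$20,781; $17,318; $14,431; $12,026; $10,866; $10,867; $10,867; $10,867; $10,867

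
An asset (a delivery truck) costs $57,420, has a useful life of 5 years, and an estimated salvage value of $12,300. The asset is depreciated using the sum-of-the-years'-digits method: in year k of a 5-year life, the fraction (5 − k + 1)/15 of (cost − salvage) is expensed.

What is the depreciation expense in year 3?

Depreciable base = $57,420 − $12,300 = $45,120.
Sum of the years' digits = 5+4+3+2+1 = 15.
Year 1: $45,120 × 5/15 = $15,040. Book value $42,380.
Year 2: $45,120 × 4/15 = $12,032. Book value $30,348.
Year 3: $45,120 × 3/15 = $9,024. Book value $21,324.

$9,024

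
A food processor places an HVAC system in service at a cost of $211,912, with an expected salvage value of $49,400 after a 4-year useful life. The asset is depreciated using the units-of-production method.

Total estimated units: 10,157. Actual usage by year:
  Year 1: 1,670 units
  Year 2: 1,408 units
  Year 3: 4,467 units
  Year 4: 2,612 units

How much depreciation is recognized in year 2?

$22,528

Depreciable base = $211,912 − $49,400 = $162,512.
Rate = $162,512 / 10,157 units = $16 per unit.
Year 1: 1,670 × $16 = $26,720. Book value $185,192.
Year 2: 1,408 × $16 = $22,528. Book value $162,664.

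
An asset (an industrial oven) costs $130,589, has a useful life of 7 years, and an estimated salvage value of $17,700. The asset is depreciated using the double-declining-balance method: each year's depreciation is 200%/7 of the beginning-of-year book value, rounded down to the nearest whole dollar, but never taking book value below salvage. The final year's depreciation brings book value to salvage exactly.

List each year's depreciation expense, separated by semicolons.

$37,311; $26,650; $19,036; $13,597; $9,712; $6,583; $0

Depreciable base = $130,589 − $17,700 = $112,889.
Year 1: ⌊$130,589 × 200%/7⌋ = $37,311. Book value $93,278.
Year 2: ⌊$93,278 × 200%/7⌋ = $26,650. Book value $66,628.
Year 3: ⌊$66,628 × 200%/7⌋ = $19,036. Book value $47,592.
Year 4: ⌊$47,592 × 200%/7⌋ = $13,597. Book value $33,995.
Year 5: ⌊$33,995 × 200%/7⌋ = $9,712. Book value $24,283.
Year 6: ⌊$24,283 × 200%/7⌋ = $6,938, capped at $6,583. Book value $17,700.
Year 7 (final): $17,700 − $17,700 = $0. Book value $17,700.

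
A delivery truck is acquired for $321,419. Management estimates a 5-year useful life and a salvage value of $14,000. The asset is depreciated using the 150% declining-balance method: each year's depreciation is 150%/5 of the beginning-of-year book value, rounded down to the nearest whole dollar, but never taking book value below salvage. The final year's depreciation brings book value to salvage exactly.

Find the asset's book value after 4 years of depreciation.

Depreciable base = $321,419 − $14,000 = $307,419.
Year 1: ⌊$321,419 × 150%/5⌋ = $96,425. Book value $224,994.
Year 2: ⌊$224,994 × 150%/5⌋ = $67,498. Book value $157,496.
Year 3: ⌊$157,496 × 150%/5⌋ = $47,248. Book value $110,248.
Year 4: ⌊$110,248 × 150%/5⌋ = $33,074. Book value $77,174.

$77,174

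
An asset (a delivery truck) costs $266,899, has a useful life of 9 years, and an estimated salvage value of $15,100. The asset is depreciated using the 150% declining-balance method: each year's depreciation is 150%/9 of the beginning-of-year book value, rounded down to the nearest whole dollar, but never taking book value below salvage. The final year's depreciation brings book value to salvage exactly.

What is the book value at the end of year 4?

Depreciable base = $266,899 − $15,100 = $251,799.
Year 1: ⌊$266,899 × 150%/9⌋ = $44,483. Book value $222,416.
Year 2: ⌊$222,416 × 150%/9⌋ = $37,069. Book value $185,347.
Year 3: ⌊$185,347 × 150%/9⌋ = $30,891. Book value $154,456.
Year 4: ⌊$154,456 × 150%/9⌋ = $25,742. Book value $128,714.

$128,714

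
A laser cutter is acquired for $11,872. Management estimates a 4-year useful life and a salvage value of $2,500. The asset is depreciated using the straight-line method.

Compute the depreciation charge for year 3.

Depreciable base = $11,872 − $2,500 = $9,372.
Annual expense = $9,372 / 4 = $2,343.

$2,343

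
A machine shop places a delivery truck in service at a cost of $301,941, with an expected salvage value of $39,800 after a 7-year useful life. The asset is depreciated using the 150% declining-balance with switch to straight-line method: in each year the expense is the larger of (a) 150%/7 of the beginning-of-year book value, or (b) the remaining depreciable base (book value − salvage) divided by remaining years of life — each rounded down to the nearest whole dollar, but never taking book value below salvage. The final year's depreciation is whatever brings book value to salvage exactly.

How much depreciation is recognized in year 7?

Depreciable base = $301,941 − $39,800 = $262,141.
Year 1: DB = ⌊$301,941 × 150%/7⌋ = $64,701; SL = ⌊$262,141/7⌋ = $37,448 → take DB $64,701. Book value $237,240.
Year 2: DB = ⌊$237,240 × 150%/7⌋ = $50,837; SL = ⌊$197,440/6⌋ = $32,906 → take DB $50,837. Book value $186,403.
Year 3: DB = ⌊$186,403 × 150%/7⌋ = $39,943; SL = ⌊$146,603/5⌋ = $29,320 → take DB $39,943. Book value $146,460.
Year 4: DB = ⌊$146,460 × 150%/7⌋ = $31,384; SL = ⌊$106,660/4⌋ = $26,665 → take DB $31,384. Book value $115,076.
Year 5: DB = ⌊$115,076 × 150%/7⌋ = $24,659; SL = ⌊$75,276/3⌋ = $25,092 → take SL $25,092. Book value $89,984.
Year 6: DB = ⌊$89,984 × 150%/7⌋ = $19,282; SL = ⌊$50,184/2⌋ = $25,092 → take SL $25,092. Book value $64,892.
Year 7 (final): $64,892 − $39,800 = $25,092. Book value $39,800.

$25,092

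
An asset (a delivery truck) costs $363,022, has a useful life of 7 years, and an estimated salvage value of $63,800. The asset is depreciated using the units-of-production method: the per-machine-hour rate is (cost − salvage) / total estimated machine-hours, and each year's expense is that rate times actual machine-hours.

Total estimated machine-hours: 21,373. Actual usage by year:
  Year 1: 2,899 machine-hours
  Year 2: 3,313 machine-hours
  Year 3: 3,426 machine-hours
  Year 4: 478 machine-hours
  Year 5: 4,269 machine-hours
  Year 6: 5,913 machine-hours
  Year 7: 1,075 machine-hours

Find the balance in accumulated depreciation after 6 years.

$284,172

Depreciable base = $363,022 − $63,800 = $299,222.
Rate = $299,222 / 21,373 machine-hours = $14 per machine-hour.
Year 1: 2,899 × $14 = $40,586. Book value $322,436.
Year 2: 3,313 × $14 = $46,382. Book value $276,054.
Year 3: 3,426 × $14 = $47,964. Book value $228,090.
Year 4: 478 × $14 = $6,692. Book value $221,398.
Year 5: 4,269 × $14 = $59,766. Book value $161,632.
Year 6: 5,913 × $14 = $82,782. Book value $78,850.
Accumulated through year 6 = $363,022 − $78,850 = $284,172.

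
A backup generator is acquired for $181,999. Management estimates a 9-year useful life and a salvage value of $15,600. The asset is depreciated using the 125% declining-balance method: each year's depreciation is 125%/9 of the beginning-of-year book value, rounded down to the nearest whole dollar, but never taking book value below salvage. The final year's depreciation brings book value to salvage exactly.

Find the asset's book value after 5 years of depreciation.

Depreciable base = $181,999 − $15,600 = $166,399.
Year 1: ⌊$181,999 × 125%/9⌋ = $25,277. Book value $156,722.
Year 2: ⌊$156,722 × 125%/9⌋ = $21,766. Book value $134,956.
Year 3: ⌊$134,956 × 125%/9⌋ = $18,743. Book value $116,213.
Year 4: ⌊$116,213 × 125%/9⌋ = $16,140. Book value $100,073.
Year 5: ⌊$100,073 × 125%/9⌋ = $13,899. Book value $86,174.

$86,174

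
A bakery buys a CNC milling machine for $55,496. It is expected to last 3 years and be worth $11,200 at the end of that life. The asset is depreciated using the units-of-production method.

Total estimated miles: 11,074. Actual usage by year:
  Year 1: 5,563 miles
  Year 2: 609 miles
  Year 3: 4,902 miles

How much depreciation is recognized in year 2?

$2,436

Depreciable base = $55,496 − $11,200 = $44,296.
Rate = $44,296 / 11,074 miles = $4 per mile.
Year 1: 5,563 × $4 = $22,252. Book value $33,244.
Year 2: 609 × $4 = $2,436. Book value $30,808.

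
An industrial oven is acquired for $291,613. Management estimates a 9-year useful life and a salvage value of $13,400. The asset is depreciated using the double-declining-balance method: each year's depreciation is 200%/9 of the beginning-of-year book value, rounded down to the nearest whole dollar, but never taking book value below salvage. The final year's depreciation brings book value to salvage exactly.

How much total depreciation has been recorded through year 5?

Depreciable base = $291,613 − $13,400 = $278,213.
Year 1: ⌊$291,613 × 200%/9⌋ = $64,802. Book value $226,811.
Year 2: ⌊$226,811 × 200%/9⌋ = $50,402. Book value $176,409.
Year 3: ⌊$176,409 × 200%/9⌋ = $39,202. Book value $137,207.
Year 4: ⌊$137,207 × 200%/9⌋ = $30,490. Book value $106,717.
Year 5: ⌊$106,717 × 200%/9⌋ = $23,714. Book value $83,003.
Accumulated through year 5 = $291,613 − $83,003 = $208,610.

$208,610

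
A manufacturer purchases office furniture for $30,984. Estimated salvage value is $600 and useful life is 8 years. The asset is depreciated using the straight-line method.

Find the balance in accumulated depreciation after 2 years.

Depreciable base = $30,984 − $600 = $30,384.
Annual expense = $30,384 / 8 = $3,798.
End of year 1: book value $27,186.
End of year 2: book value $23,388.
Accumulated through year 2 = $30,984 − $23,388 = $7,596.

$7,596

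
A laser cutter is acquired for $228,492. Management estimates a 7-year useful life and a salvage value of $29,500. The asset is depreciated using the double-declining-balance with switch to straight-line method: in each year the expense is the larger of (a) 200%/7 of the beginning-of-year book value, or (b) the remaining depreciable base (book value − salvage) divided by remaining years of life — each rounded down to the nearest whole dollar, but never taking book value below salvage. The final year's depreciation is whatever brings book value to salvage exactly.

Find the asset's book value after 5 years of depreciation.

$42,485

Depreciable base = $228,492 − $29,500 = $198,992.
Year 1: DB = ⌊$228,492 × 200%/7⌋ = $65,283; SL = ⌊$198,992/7⌋ = $28,427 → take DB $65,283. Book value $163,209.
Year 2: DB = ⌊$163,209 × 200%/7⌋ = $46,631; SL = ⌊$133,709/6⌋ = $22,284 → take DB $46,631. Book value $116,578.
Year 3: DB = ⌊$116,578 × 200%/7⌋ = $33,308; SL = ⌊$87,078/5⌋ = $17,415 → take DB $33,308. Book value $83,270.
Year 4: DB = ⌊$83,270 × 200%/7⌋ = $23,791; SL = ⌊$53,770/4⌋ = $13,442 → take DB $23,791. Book value $59,479.
Year 5: DB = ⌊$59,479 × 200%/7⌋ = $16,994; SL = ⌊$29,979/3⌋ = $9,993 → take DB $16,994. Book value $42,485.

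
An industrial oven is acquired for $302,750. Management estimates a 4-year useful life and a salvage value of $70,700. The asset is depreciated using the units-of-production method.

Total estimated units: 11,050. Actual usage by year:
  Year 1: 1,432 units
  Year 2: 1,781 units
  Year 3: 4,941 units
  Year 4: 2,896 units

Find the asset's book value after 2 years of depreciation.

Depreciable base = $302,750 − $70,700 = $232,050.
Rate = $232,050 / 11,050 units = $21 per unit.
Year 1: 1,432 × $21 = $30,072. Book value $272,678.
Year 2: 1,781 × $21 = $37,401. Book value $235,277.

$235,277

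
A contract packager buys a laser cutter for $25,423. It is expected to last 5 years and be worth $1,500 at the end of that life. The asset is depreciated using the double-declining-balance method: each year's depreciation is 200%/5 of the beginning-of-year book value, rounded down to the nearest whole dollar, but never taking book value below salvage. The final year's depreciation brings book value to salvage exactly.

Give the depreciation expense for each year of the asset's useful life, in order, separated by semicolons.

Depreciable base = $25,423 − $1,500 = $23,923.
Year 1: ⌊$25,423 × 200%/5⌋ = $10,169. Book value $15,254.
Year 2: ⌊$15,254 × 200%/5⌋ = $6,101. Book value $9,153.
Year 3: ⌊$9,153 × 200%/5⌋ = $3,661. Book value $5,492.
Year 4: ⌊$5,492 × 200%/5⌋ = $2,196. Book value $3,296.
Year 5 (final): $3,296 − $1,500 = $1,796. Book value $1,500.

$10,169; $6,101; $3,661; $2,196; $1,796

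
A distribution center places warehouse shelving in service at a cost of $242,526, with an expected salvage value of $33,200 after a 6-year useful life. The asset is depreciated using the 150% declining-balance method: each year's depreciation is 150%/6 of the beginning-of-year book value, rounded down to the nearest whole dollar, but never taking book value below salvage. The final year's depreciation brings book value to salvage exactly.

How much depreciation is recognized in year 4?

Depreciable base = $242,526 − $33,200 = $209,326.
Year 1: ⌊$242,526 × 150%/6⌋ = $60,631. Book value $181,895.
Year 2: ⌊$181,895 × 150%/6⌋ = $45,473. Book value $136,422.
Year 3: ⌊$136,422 × 150%/6⌋ = $34,105. Book value $102,317.
Year 4: ⌊$102,317 × 150%/6⌋ = $25,579. Book value $76,738.

$25,579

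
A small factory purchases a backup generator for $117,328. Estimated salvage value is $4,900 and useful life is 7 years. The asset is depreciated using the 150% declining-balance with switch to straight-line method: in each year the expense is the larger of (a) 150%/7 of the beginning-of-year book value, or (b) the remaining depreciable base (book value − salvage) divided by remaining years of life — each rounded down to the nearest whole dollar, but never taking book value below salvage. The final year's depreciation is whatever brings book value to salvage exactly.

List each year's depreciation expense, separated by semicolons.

$25,141; $19,754; $15,521; $13,003; $13,003; $13,003; $13,003

Depreciable base = $117,328 − $4,900 = $112,428.
Year 1: DB = ⌊$117,328 × 150%/7⌋ = $25,141; SL = ⌊$112,428/7⌋ = $16,061 → take DB $25,141. Book value $92,187.
Year 2: DB = ⌊$92,187 × 150%/7⌋ = $19,754; SL = ⌊$87,287/6⌋ = $14,547 → take DB $19,754. Book value $72,433.
Year 3: DB = ⌊$72,433 × 150%/7⌋ = $15,521; SL = ⌊$67,533/5⌋ = $13,506 → take DB $15,521. Book value $56,912.
Year 4: DB = ⌊$56,912 × 150%/7⌋ = $12,195; SL = ⌊$52,012/4⌋ = $13,003 → take SL $13,003. Book value $43,909.
Year 5: DB = ⌊$43,909 × 150%/7⌋ = $9,409; SL = ⌊$39,009/3⌋ = $13,003 → take SL $13,003. Book value $30,906.
Year 6: DB = ⌊$30,906 × 150%/7⌋ = $6,622; SL = ⌊$26,006/2⌋ = $13,003 → take SL $13,003. Book value $17,903.
Year 7 (final): $17,903 − $4,900 = $13,003. Book value $4,900.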